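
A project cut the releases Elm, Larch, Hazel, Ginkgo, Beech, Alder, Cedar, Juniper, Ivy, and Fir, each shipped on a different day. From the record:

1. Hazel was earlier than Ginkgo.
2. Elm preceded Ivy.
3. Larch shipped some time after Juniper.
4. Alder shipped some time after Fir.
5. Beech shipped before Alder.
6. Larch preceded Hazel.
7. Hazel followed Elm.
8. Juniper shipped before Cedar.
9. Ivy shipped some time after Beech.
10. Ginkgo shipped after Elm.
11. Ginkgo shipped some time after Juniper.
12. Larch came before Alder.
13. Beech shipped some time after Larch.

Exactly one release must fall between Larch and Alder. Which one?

Tracing the constraints gives Larch → Beech → Alder, so Beech sits after Larch and before Alder.
No other release is forced both after Larch and before Alder.

Beech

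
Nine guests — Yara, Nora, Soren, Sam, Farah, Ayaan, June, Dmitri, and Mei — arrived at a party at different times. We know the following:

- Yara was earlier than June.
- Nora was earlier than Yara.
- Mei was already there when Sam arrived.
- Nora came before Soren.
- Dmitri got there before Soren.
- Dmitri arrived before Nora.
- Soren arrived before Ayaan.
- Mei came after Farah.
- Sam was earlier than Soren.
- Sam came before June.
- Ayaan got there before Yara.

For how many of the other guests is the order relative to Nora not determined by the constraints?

Forced before Nora: Dmitri; forced after Nora: Ayaan, June, Soren, and Yara.
That leaves Farah, Mei, and Sam with no forced order relative to Nora — 3.

3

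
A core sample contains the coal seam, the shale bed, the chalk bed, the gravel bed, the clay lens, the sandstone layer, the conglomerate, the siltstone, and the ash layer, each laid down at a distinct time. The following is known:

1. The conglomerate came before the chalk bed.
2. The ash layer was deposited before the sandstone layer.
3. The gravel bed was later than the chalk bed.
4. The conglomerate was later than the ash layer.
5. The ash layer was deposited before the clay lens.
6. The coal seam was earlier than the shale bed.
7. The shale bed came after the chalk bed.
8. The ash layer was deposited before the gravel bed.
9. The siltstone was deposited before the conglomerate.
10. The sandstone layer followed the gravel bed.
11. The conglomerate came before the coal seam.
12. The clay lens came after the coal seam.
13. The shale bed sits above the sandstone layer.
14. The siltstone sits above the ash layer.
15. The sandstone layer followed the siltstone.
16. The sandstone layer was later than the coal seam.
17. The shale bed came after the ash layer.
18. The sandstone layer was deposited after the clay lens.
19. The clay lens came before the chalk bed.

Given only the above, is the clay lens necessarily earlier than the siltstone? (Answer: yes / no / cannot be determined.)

Tracing the constraints gives the siltstone → the conglomerate → the coal seam → the clay lens, so the siltstone must come before the clay lens.
That means the clay lens cannot be before the siltstone.

no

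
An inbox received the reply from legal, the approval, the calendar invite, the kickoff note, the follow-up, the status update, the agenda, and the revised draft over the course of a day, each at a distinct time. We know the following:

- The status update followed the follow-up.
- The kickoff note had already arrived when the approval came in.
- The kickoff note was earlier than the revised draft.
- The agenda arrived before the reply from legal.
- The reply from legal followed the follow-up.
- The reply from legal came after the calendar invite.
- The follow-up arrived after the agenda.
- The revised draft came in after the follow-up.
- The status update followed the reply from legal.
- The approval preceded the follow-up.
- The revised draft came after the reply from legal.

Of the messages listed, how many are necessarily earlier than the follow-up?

3

Directly stated before the follow-up: the agenda and the approval.
The kickoff note reaches the follow-up via the kickoff note → the approval → the follow-up.
No chain forces the reply from legal (or any of the others) ahead of the follow-up.
That's the agenda, the approval, and the kickoff note — 3 in all.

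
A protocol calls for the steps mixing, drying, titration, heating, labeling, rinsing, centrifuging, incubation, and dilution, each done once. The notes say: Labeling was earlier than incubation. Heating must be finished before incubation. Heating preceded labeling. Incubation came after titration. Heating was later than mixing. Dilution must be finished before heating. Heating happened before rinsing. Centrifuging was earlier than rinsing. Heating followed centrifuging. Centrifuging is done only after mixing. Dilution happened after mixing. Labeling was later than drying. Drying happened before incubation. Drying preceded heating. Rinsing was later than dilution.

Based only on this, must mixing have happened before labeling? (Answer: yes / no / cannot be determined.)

yes

Chain the constraints: mixing → heating → labeling. Each link is directly stated, so mixing comes before labeling.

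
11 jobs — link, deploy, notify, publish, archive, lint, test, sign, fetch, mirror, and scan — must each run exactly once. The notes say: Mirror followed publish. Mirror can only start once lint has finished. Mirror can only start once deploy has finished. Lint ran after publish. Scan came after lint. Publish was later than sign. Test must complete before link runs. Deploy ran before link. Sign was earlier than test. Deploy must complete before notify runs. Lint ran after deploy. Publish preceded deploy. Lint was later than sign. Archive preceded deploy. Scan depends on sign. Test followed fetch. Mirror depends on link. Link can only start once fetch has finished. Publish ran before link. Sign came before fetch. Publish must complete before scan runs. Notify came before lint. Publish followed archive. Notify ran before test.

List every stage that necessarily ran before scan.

Directly stated before scan: lint, publish, and sign.
Archive reaches scan via archive → publish → scan.
Deploy reaches scan via deploy → lint → scan.
Notify reaches scan via notify → lint → scan.
No chain forces link (or any of the others) ahead of scan.

archive, deploy, lint, notify, publish, sign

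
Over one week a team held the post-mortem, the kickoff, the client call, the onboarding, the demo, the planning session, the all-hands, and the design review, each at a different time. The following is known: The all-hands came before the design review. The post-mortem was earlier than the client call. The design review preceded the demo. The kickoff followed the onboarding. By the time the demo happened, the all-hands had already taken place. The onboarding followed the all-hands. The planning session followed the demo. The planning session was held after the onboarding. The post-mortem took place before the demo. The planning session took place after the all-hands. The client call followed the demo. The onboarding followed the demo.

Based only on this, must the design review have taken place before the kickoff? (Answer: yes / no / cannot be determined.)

Chain the constraints: the design review → the demo → the onboarding → the kickoff. Each link is directly stated, so the design review comes before the kickoff.

yes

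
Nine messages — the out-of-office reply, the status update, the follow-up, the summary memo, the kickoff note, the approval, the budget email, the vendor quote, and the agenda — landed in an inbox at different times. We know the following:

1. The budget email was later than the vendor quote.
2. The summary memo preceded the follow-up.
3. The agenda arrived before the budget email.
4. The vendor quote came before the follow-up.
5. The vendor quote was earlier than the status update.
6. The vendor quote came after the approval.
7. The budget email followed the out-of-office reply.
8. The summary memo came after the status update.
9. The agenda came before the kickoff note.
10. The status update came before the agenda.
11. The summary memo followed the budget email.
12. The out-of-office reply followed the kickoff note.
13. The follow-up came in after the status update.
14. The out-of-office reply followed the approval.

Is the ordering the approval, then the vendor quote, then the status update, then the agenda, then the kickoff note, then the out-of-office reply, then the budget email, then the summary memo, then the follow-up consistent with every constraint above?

Check each stated constraint against the proposed order — e.g. the status update is ahead of the follow-up; the vendor quote is ahead of the follow-up. Every pair is in the required order; nothing is violated.

yes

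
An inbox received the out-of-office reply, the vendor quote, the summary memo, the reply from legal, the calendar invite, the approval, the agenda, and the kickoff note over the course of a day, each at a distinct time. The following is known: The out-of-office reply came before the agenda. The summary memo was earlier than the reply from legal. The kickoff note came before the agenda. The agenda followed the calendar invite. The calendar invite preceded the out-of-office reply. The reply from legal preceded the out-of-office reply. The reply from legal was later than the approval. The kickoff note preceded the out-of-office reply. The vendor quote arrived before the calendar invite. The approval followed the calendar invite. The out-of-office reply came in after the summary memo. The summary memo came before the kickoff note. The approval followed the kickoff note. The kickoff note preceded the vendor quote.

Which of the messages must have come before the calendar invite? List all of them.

the kickoff note, the summary memo, the vendor quote

Directly stated before the calendar invite: the vendor quote.
The kickoff note reaches the calendar invite via the kickoff note → the vendor quote → the calendar invite.
The summary memo reaches the calendar invite via the summary memo → the kickoff note → the vendor quote → the calendar invite.
No chain forces the approval (or any of the others) ahead of the calendar invite.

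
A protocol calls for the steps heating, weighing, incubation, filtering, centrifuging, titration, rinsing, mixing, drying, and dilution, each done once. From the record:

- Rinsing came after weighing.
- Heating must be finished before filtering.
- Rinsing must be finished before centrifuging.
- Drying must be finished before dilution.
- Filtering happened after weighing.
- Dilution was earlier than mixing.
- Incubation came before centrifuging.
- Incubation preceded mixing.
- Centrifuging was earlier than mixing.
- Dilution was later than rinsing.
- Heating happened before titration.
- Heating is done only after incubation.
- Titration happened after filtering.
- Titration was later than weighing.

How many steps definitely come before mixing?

6

Directly stated before mixing: centrifuging, dilution, and incubation.
Drying reaches mixing via drying → dilution → mixing.
Rinsing reaches mixing via rinsing → dilution → mixing.
Weighing reaches mixing via weighing → rinsing → dilution → mixing.
That's centrifuging, dilution, drying, incubation, rinsing, and weighing — 6 in all.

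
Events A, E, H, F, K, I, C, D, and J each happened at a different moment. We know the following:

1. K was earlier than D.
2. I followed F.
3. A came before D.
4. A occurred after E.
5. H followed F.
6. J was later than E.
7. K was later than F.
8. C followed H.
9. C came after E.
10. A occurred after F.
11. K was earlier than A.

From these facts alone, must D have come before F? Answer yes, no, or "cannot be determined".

no

Tracing the constraints gives F → K → D, so F must come before D.
That means D cannot be before F.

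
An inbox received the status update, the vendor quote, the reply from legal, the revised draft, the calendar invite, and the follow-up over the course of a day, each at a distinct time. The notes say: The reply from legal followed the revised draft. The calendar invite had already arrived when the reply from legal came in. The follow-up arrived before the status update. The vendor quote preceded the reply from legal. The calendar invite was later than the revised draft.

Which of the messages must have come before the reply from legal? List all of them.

Directly stated before the reply from legal: the calendar invite, the revised draft, and the vendor quote.
No chain forces the status update (or any of the others) ahead of the reply from legal.

the calendar invite, the revised draft, the vendor quote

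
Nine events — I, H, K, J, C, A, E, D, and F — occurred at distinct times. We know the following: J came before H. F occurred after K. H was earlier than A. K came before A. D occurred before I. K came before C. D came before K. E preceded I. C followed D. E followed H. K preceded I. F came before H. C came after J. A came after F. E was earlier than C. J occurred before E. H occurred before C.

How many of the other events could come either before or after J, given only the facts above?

3

Forced after J: A, C, E, H, and I.
That leaves D, F, and K with no forced order relative to J — 3.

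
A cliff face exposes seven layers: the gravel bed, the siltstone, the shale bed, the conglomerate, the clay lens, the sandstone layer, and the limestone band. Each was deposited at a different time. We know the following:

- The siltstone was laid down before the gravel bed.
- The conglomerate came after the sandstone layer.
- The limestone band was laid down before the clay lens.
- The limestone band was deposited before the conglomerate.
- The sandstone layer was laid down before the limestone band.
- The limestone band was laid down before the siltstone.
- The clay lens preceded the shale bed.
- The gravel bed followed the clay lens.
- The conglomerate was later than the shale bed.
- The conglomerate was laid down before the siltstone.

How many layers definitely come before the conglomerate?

4

Directly stated before the conglomerate: the limestone band, the sandstone layer, and the shale bed.
The clay lens reaches the conglomerate via the clay lens → the shale bed → the conglomerate.
No chain forces the siltstone (or any of the others) ahead of the conglomerate.
That's the clay lens, the limestone band, the sandstone layer, and the shale bed — 4 in all.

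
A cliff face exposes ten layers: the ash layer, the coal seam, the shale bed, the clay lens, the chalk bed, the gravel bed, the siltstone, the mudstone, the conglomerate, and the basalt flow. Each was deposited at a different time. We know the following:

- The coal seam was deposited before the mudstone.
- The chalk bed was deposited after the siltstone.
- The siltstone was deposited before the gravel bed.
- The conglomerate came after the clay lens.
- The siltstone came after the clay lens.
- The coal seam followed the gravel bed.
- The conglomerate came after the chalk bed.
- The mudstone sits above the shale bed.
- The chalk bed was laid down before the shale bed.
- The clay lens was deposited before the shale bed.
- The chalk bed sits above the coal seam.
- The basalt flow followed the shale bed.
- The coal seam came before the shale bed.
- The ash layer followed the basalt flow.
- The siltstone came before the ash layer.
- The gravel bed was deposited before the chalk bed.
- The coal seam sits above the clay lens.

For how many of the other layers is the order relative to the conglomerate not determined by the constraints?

4

Forced before the conglomerate: the chalk bed, the clay lens, the coal seam, the gravel bed, and the siltstone.
That leaves the ash layer, the basalt flow, the mudstone, and the shale bed with no forced order relative to the conglomerate — 4.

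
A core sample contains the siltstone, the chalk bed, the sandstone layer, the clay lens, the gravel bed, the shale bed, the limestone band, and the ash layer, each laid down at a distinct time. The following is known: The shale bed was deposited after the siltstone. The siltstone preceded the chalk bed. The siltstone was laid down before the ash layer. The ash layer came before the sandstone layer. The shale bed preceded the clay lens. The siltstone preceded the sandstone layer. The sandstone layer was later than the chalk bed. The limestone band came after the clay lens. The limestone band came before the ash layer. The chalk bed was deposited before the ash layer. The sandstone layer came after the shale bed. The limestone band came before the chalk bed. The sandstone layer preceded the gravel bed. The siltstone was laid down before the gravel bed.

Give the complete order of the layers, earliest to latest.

The constraints fix every adjacent pair, so only one ordering works:
the siltstone → the shale bed → the clay lens → the limestone band → the chalk bed → the ash layer → the sandstone layer → the gravel bed.

the siltstone, the shale bed, the clay lens, the limestone band, the chalk bed, the ash layer, the sandstone layer, the gravel bed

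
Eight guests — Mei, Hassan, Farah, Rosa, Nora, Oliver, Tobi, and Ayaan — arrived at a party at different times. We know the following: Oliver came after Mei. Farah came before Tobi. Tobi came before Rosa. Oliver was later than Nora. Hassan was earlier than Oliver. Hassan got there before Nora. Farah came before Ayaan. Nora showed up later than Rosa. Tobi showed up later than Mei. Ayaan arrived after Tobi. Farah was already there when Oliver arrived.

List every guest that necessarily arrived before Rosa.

Farah, Mei, Tobi

Directly stated before Rosa: Tobi.
Farah reaches Rosa via Farah → Tobi → Rosa.
Mei reaches Rosa via Mei → Tobi → Rosa.
No chain forces Nora (or any of the others) ahead of Rosa.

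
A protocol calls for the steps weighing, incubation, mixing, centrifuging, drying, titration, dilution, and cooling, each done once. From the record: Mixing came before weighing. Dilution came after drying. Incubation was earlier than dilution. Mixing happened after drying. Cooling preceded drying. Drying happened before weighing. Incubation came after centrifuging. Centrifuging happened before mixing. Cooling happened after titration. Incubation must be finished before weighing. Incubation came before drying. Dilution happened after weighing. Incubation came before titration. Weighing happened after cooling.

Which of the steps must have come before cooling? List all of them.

Directly stated before cooling: titration.
Centrifuging reaches cooling via centrifuging → incubation → titration → cooling.
Incubation reaches cooling via incubation → titration → cooling.

centrifuging, incubation, titration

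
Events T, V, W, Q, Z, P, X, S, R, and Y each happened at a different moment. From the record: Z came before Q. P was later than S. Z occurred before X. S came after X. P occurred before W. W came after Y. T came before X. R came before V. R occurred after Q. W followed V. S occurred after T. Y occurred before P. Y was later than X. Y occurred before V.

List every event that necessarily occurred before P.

S, T, X, Y, Z

Directly stated before P: S and Y.
T reaches P via T → S → P.
X reaches P via X → Y → P.
Z reaches P via Z → X → Y → P.
No chain forces R (or any of the others) ahead of P.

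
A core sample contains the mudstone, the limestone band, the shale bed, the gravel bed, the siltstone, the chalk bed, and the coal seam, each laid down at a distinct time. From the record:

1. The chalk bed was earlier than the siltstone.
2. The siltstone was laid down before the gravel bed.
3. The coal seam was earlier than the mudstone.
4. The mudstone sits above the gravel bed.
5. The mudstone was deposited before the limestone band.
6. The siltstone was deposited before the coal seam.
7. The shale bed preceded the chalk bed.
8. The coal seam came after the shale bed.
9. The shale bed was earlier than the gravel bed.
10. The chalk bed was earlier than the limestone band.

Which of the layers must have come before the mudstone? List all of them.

Directly stated before the mudstone: the coal seam and the gravel bed.
The chalk bed reaches the mudstone via the chalk bed → the siltstone → the gravel bed → the mudstone.
The shale bed reaches the mudstone via the shale bed → the gravel bed → the mudstone.
The siltstone reaches the mudstone via the siltstone → the gravel bed → the mudstone.

the chalk bed, the coal seam, the gravel bed, the shale bed, the siltstone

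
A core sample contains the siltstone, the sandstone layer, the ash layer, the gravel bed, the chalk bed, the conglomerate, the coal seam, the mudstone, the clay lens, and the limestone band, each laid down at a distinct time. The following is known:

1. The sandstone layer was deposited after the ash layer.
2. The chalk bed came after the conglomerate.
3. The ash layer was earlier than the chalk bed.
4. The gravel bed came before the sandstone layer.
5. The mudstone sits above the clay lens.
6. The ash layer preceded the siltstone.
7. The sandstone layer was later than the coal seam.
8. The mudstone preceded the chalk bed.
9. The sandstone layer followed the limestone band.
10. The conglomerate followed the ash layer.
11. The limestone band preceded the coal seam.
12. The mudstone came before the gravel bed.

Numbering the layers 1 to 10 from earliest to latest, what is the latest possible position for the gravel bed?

The gravel bed must come before the sandstone layer — 1 layer forced after it.
Everything else can be placed before the gravel bed in some valid order, so the gravel bed can sit as late as position 10 − 1 = 9.

9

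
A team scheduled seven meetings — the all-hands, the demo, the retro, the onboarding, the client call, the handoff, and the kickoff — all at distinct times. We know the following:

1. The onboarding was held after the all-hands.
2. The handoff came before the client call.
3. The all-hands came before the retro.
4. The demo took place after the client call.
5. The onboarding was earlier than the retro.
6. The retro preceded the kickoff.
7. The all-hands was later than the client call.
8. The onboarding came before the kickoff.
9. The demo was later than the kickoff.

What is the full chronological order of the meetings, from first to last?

The constraints fix every adjacent pair, so only one ordering works:
the handoff → the client call → the all-hands → the onboarding → the retro → the kickoff → the demo.

the handoff, the client call, the all-hands, the onboarding, the retro, the kickoff, the demo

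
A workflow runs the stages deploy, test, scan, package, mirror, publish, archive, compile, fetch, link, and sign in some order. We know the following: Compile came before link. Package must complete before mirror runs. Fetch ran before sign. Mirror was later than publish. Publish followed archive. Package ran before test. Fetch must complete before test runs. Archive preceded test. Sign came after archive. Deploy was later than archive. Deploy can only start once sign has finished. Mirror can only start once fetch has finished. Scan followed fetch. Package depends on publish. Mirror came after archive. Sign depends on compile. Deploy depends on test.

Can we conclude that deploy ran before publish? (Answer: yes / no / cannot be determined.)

no

Tracing the constraints gives publish → package → test → deploy, so publish must come before deploy.
That means deploy cannot be before publish.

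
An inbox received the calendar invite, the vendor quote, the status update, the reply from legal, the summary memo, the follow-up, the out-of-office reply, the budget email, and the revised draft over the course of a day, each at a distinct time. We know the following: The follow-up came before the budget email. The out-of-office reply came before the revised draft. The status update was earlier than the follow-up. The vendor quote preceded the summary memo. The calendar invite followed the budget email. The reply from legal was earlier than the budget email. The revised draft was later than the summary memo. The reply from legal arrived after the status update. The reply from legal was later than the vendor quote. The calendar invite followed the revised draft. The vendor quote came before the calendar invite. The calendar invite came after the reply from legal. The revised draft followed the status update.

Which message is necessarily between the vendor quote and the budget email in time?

the reply from legal

Tracing the constraints gives the vendor quote → the reply from legal → the budget email, so the reply from legal sits after the vendor quote and before the budget email.
No other message is forced both after the vendor quote and before the budget email.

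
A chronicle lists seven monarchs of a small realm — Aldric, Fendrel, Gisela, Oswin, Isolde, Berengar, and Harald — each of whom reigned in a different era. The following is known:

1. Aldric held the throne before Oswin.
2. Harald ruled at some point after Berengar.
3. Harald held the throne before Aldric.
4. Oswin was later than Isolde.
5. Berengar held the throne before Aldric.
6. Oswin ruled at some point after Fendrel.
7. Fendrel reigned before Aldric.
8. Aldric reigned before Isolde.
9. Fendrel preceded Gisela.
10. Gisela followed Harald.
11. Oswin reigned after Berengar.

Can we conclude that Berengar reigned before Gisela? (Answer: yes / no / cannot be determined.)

Chain the constraints: Berengar → Harald → Gisela. Each link is directly stated, so Berengar comes before Gisela.

yes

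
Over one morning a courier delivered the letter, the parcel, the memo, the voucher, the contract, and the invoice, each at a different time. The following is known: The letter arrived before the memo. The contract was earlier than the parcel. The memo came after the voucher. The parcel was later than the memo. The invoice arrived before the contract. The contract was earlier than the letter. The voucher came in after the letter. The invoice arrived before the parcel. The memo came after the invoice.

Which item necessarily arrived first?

the invoice

The invoice has a chain of constraints placing it before every other item, so the invoice must be first.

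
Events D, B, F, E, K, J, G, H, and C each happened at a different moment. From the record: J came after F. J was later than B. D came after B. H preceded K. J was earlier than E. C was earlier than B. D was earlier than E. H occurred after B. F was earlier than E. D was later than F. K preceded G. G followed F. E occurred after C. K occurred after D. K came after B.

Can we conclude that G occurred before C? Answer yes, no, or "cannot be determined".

no

Tracing the constraints gives C → B → K → G, so C must come before G.
That means G cannot be before C.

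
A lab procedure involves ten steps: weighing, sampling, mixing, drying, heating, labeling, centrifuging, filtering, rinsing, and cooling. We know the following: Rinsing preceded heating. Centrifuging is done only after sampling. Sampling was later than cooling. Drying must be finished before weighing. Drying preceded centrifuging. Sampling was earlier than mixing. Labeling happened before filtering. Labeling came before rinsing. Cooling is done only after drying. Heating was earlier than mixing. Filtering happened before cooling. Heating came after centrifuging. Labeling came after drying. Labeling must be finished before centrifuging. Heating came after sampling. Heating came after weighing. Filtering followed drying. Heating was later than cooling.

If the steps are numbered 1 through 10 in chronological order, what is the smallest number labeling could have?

2

Drying must come before labeling — 1 forced predecessor.
Nothing else is forced ahead of labeling, so its earliest slot is position 1 + 1 = 2.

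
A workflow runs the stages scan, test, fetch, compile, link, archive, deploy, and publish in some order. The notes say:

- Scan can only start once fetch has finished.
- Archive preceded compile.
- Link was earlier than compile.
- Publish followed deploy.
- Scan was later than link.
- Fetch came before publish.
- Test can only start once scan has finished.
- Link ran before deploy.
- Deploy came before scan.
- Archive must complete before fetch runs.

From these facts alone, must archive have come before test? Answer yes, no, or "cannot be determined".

Chain the constraints: archive → fetch → scan → test. Each link is directly stated, so archive comes before test.

yes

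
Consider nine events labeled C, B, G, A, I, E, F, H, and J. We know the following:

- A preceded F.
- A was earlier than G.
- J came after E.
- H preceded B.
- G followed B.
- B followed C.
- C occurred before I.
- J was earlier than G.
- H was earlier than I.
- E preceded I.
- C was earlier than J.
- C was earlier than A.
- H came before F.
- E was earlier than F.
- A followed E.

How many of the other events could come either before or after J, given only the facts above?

5

Forced before J: C and E; forced after J: G.
That leaves A, B, F, H, and I with no forced order relative to J — 5.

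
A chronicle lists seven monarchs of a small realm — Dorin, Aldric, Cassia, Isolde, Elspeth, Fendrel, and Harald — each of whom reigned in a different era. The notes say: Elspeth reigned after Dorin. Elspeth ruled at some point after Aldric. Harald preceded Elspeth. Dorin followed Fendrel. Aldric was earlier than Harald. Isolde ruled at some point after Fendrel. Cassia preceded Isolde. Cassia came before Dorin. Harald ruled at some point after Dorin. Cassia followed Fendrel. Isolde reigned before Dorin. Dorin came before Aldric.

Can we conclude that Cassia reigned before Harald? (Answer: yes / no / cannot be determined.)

Chain the constraints: Cassia → Dorin → Harald. Each link is directly stated, so Cassia comes before Harald.

yes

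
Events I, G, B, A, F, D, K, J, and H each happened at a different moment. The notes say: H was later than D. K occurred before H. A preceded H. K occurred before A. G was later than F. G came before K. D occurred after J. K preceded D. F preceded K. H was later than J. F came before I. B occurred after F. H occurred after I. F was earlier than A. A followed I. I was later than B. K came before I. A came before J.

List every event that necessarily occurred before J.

A, B, F, G, I, K

Directly stated before J: A.
B reaches J via B → I → A → J.
F reaches J via F → A → J.
G reaches J via G → K → A → J.
Likewise I and K each reach J by chaining the stated constraints.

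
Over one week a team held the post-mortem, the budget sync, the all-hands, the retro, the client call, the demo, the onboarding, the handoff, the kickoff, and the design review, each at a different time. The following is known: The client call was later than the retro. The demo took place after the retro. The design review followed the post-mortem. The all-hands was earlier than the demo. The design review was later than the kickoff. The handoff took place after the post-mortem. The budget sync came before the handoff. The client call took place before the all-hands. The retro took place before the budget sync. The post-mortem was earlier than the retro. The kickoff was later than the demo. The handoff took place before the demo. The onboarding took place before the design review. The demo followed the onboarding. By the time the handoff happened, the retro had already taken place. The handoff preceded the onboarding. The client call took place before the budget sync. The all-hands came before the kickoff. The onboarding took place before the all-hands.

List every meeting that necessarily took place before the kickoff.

Directly stated before the kickoff: the all-hands and the demo.
The budget sync reaches the kickoff via the budget sync → the handoff → the demo → the kickoff.
The client call reaches the kickoff via the client call → the all-hands → the kickoff.
The handoff reaches the kickoff via the handoff → the demo → the kickoff.
Likewise the onboarding, the post-mortem, and the retro each reach the kickoff by chaining the stated constraints.
No chain forces the design review ahead of the kickoff.

the all-hands, the budget sync, the client call, the demo, the handoff, the onboarding, the post-mortem, the retro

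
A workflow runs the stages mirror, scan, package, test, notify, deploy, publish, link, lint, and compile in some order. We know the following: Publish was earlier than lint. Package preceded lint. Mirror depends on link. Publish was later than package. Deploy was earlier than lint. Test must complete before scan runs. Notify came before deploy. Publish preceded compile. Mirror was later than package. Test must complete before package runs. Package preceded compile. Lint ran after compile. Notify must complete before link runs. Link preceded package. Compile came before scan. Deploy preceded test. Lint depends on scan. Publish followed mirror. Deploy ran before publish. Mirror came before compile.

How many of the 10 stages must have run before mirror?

Directly stated before mirror: link and package.
Deploy reaches mirror via deploy → test → package → mirror.
Notify reaches mirror via notify → link → mirror.
Test reaches mirror via test → package → mirror.
No chain forces publish (or any of the others) ahead of mirror.
That's deploy, link, notify, package, and test — 5 in all.

5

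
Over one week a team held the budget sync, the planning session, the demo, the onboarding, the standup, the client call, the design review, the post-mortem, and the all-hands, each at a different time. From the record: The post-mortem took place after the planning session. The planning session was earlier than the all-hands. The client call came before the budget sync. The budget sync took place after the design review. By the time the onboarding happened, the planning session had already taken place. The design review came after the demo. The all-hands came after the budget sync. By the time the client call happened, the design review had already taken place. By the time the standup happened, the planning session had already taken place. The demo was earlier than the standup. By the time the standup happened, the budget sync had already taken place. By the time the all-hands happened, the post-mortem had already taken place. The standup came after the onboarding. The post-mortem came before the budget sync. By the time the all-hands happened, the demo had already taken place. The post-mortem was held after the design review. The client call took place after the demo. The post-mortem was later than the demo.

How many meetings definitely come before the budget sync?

Directly stated before the budget sync: the client call, the design review, and the post-mortem.
The demo reaches the budget sync via the demo → the post-mortem → the budget sync.
The planning session reaches the budget sync via the planning session → the post-mortem → the budget sync.
No chain forces the all-hands (or any of the others) ahead of the budget sync.
That's the client call, the demo, the design review, the planning session, and the post-mortem — 5 in all.

5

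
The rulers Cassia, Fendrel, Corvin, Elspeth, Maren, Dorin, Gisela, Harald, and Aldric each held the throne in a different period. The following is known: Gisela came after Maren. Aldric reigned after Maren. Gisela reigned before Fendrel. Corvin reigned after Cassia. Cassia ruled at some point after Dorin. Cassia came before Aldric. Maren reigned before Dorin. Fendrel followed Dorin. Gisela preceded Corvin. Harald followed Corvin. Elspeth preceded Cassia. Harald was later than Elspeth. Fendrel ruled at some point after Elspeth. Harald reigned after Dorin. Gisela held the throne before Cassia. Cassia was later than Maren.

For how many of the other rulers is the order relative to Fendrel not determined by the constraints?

Forced before Fendrel: Dorin, Elspeth, Gisela, and Maren.
That leaves Aldric, Cassia, Corvin, and Harald with no forced order relative to Fendrel — 4.

4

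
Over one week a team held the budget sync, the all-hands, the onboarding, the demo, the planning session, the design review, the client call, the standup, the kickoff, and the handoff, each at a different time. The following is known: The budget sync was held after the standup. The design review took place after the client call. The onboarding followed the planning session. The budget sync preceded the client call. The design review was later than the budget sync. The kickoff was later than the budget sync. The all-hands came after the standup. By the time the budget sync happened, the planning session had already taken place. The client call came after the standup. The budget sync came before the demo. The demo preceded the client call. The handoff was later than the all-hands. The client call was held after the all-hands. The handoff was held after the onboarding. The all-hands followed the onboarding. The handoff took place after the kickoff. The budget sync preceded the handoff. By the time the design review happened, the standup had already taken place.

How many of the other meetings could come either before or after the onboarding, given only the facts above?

4

Forced before the onboarding: the planning session; forced after the onboarding: the all-hands, the client call, the design review, and the handoff.
That leaves the budget sync, the demo, the kickoff, and the standup with no forced order relative to the onboarding — 4.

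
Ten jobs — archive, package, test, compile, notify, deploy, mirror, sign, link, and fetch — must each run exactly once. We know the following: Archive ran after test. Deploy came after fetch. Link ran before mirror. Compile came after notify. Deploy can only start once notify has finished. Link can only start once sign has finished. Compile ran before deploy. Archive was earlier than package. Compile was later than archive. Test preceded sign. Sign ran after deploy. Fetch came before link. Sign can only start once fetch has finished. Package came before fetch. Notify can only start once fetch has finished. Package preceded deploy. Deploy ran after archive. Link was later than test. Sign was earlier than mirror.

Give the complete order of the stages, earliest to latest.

test, archive, package, fetch, notify, compile, deploy, sign, link, mirror

The constraints fix every adjacent pair, so only one ordering works:
test → archive → package → fetch → notify → compile → deploy → sign → link → mirror.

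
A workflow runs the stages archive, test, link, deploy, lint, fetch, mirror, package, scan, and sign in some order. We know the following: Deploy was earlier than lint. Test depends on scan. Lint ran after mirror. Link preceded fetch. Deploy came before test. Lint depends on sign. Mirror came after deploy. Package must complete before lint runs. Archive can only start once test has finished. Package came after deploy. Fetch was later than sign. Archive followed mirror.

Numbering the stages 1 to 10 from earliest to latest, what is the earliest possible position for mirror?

Deploy must come before mirror — 1 forced predecessor.
Nothing else is forced ahead of mirror, so its earliest slot is position 1 + 1 = 2.

2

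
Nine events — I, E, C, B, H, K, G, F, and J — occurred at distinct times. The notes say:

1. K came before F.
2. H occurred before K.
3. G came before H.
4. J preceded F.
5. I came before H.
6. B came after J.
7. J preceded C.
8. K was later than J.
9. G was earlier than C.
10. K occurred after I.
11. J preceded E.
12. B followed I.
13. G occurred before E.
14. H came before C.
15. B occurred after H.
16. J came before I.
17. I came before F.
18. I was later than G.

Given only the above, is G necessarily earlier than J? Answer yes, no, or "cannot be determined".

cannot be determined

No chain of stated constraints runs from G to J, and none runs from J to G either.
So the relative order of G and J is not fixed by the given facts.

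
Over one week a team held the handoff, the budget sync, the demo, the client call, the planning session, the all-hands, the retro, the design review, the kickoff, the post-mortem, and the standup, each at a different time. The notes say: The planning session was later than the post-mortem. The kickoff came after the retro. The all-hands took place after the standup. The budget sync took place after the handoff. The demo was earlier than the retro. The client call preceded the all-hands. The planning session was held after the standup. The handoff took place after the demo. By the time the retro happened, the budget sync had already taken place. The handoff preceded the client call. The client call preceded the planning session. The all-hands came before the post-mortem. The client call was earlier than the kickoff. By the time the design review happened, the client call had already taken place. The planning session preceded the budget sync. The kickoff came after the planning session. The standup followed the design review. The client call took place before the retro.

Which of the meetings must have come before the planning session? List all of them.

Directly stated before the planning session: the client call, the post-mortem, and the standup.
The all-hands reaches the planning session via the all-hands → the post-mortem → the planning session.
The demo reaches the planning session via the demo → the handoff → the client call → the planning session.
The design review reaches the planning session via the design review → the standup → the planning session.
Likewise the handoff reaches the planning session by chaining the stated constraints.

the all-hands, the client call, the demo, the design review, the handoff, the post-mortem, the standup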